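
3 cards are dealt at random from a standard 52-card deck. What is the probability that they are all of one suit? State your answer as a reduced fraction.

22/425

There are C(52,3) = 22100 possible 3-card hands.
Hands of one suit: 4 suits × C(13,3) = 4·286 = 1144.
Probability = 1144/22100 = 22/425.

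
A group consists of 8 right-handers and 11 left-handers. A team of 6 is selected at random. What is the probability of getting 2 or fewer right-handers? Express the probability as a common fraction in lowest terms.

319/646

There are C(19,6) = 27132 ways to choose the 6.
Favorable selections (2 or fewer right-handers): C(8,0)·C(11,6) + C(8,1)·C(11,5) + C(8,2)·C(11,4) = 462 + 3696 + 9240 = 13398.
Probability = 13398/27132 = 319/646.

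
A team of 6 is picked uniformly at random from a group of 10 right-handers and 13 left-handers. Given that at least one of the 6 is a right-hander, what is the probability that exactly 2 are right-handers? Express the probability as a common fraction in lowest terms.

Work in counts. Selections with at least one right-hander: C(23,6) − C(13,6) = 100947 − 1716 = 99231.
Of those, selections where exactly 2 are right-handers: C(10,2)·C(13,4) = 45·715 = 32175.
Conditional probability = 32175/99231 = 975/3007.

975/3007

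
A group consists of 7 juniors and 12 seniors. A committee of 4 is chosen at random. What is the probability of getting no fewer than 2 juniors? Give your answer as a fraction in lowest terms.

There are C(19,4) = 3876 ways to choose the 4.
Count the complement (fewer than 2 juniors): C(7,0)·C(12,4) + C(7,1)·C(12,3) = 495 + 1540 = 2035.
Probability = 1 − 2035/3876 = 1841/3876.

1841/3876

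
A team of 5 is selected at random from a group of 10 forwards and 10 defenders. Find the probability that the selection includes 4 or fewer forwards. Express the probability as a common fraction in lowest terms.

1271/1292

There are C(20,5) = 15504 ways to choose the 5.
The complement is exactly 5 forwards: C(10,5)·C(10,0) = 252.
Probability = 1 − 252/15504 = 15252/15504 = 1271/1292.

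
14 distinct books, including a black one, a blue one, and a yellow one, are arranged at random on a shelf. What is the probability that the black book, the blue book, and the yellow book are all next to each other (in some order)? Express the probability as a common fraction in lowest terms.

There are 14! = 87178291200 arrangements.
Treat the three as one block: 12! placements × 3! orders within the block = 479001600·6 = 2874009600.
Probability = 2874009600/87178291200 = 3/91.

3/91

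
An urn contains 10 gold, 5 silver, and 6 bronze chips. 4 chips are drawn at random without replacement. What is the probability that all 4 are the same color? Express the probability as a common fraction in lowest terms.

There are C(21,4) = 5985 ways to draw 4 chips.
All same color: C(10,4) + C(5,4) + C(6,4) = 210 + 5 + 15 = 230.
Probability = 230/5985 = 46/1197.

46/1197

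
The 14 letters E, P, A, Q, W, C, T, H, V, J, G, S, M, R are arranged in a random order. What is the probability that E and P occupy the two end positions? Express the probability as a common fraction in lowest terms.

There are 14! = 87178291200 arrangements.
Place E and P at the ends in 2 ways, arrange the remaining 12 in 12! = 479001600 ways: 2·479001600 = 958003200.
Probability = 958003200/87178291200 = 1/91.

1/91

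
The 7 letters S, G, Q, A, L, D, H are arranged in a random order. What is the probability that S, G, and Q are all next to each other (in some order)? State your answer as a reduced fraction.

1/7

There are 7! = 5040 arrangements.
Treat the three as one block: 5! placements × 3! orders within the block = 120·6 = 720.
Probability = 720/5040 = 1/7.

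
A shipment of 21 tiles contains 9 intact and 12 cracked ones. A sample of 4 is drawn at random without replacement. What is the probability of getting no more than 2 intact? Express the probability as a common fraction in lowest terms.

There are C(21,4) = 5985 ways to choose the 4.
Count the complement (more than 2 intact): C(9,3)·C(12,1) + C(9,4)·C(12,0) = 1008 + 126 = 1134.
Probability = 1 − 1134/5985 = 4851/5985 = 77/95.

77/95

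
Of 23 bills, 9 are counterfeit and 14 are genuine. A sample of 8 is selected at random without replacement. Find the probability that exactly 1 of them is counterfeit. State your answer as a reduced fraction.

The sample space is all 8-subsets of the 23: C(23,8) = 490314.
Selections with exactly 1 counterfeit: choose 1 of the 9 counterfeit and 7 of the 14 genuine, C(9,1)·C(14,7) = 9·3432 = 30888.
Probability = 30888/490314 = 468/7429.

468/7429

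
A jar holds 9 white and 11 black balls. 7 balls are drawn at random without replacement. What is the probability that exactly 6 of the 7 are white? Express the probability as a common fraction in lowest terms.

77/6460

There are C(20,7) = 77520 ways to choose 7 from 20.
Selections with exactly 6 white: choose 6 of the 9 white and 1 of the 11 black, C(9,6)·C(11,1) = 84·11 = 924.
Probability = 924/77520 = 77/6460.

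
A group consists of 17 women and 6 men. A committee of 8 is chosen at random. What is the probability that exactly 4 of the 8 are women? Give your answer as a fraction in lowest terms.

The sample space is all 8-subsets of the 23: C(23,8) = 490314.
Selections with exactly 4 women: choose 4 of the 17 women and 4 of the 6 men, C(17,4)·C(6,4) = 2380·15 = 35700.
Probability = 35700/490314 = 350/4807.

350/4807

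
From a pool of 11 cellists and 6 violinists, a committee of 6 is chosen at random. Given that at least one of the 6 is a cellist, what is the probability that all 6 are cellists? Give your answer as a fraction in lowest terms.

Work in counts. Selections with at least one cellist: C(17,6) − C(6,6) = 12376 − 1 = 12375.
Of those, selections where all 6 are cellists: C(11,6) = 462.
Conditional probability = 462/12375 = 14/375.

14/375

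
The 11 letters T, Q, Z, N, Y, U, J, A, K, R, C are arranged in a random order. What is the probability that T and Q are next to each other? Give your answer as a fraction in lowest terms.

2/11

There are 11! = 39916800 arrangements.
Treat T and Q as a block: 10! arrangements of the blocks × 2 orders within the block = 2·3628800 = 7257600.
Probability = 7257600/39916800 = 2/11.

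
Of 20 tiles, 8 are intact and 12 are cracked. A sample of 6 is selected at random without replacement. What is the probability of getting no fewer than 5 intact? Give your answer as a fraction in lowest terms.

35/1938

There are C(20,6) = 38760 ways to choose the 6.
Favorable selections (no fewer than 5 intact): C(8,5)·C(12,1) + C(8,6)·C(12,0) = 672 + 28 = 700.
Probability = 700/38760 = 35/1938.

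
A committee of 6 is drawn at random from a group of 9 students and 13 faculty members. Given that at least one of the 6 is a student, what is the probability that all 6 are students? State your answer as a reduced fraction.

Work in counts. Selections with at least one student: C(22,6) − C(13,6) = 74613 − 1716 = 72897.
Of those, selections where all 6 are students: C(9,6) = 84.
Conditional probability = 84/72897 = 28/24299.

28/24299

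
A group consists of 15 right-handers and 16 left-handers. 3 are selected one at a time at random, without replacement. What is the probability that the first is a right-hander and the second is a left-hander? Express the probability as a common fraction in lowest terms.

8/31

Multiply the conditional probabilities at each draw: 15/31 · 16/30 = 240/930 = 8/31.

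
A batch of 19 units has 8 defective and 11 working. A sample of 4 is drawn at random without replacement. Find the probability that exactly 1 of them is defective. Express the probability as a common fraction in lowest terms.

110/323

The sample space is all 4-subsets of the 19: C(19,4) = 3876.
Selections with exactly 1 defective: choose 1 of the 8 defective and 3 of the 11 working, C(8,1)·C(11,3) = 8·165 = 1320.
Probability = 1320/3876 = 110/323.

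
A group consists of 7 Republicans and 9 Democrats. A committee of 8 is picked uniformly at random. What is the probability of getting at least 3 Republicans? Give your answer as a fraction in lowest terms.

There are C(16,8) = 12870 ways to choose the 8.
Count the complement (fewer than 3 Republicans): C(7,0)·C(9,8) + C(7,1)·C(9,7) + C(7,2)·C(9,6) = 9 + 252 + 1764 = 2025.
Probability = 1 − 2025/12870 = 10845/12870 = 241/286.

241/286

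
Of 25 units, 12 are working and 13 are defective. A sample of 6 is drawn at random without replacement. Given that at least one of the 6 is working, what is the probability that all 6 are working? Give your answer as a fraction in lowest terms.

21/3986

Work in counts. Selections with at least one working: C(25,6) − C(13,6) = 177100 − 1716 = 175384.
Of those, selections where all 6 are working: C(12,6) = 924.
Conditional probability = 924/175384 = 21/3986.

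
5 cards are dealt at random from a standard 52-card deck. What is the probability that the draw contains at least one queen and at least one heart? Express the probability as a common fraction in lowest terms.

229297/866320

There are C(52,5) = 2598960 possible draws.
By inclusion-exclusion on the complements, draws missing all queens or all hearts: C(48,5) + C(39,5) − C(36,5) = 1712304 + 575757 − 376992 = 1911069.
So draws with at least one of each: 2598960 − 1911069 = 687891, probability 687891/2598960 = 229297/866320.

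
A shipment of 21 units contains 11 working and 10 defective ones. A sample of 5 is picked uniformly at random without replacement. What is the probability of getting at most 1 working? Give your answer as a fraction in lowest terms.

There are C(21,5) = 20349 ways to choose the 5.
Favorable selections (at most 1 working): C(11,0)·C(10,5) + C(11,1)·C(10,4) = 252 + 2310 = 2562.
Probability = 2562/20349 = 122/969.

122/969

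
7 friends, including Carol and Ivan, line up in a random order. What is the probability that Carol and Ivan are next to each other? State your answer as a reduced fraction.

2/7

There are 7! = 5040 arrangements.
Treat Carol and Ivan as a block: 6! arrangements of the blocks × 2 orders within the block = 2·720 = 1440.
Probability = 1440/5040 = 2/7.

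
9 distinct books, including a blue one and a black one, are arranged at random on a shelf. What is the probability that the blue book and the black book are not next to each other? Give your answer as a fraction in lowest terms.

7/9

There are 9! = 362880 arrangements.
Arrangements with the blue book and the black book adjacent: 2·8! = 80640.
So not adjacent: 362880 − 80640 = 282240, probability 282240/362880 = 7/9.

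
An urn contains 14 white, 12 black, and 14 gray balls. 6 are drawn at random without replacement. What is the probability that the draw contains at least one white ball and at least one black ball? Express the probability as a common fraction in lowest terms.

There are C(40,6) = 3838380 possible draws.
By inclusion-exclusion on the complements, draws missing all white or all black: C(26,6) + C(28,6) − C(14,6) = 230230 + 376740 − 3003 = 603967.
So draws with at least one of each: 3838380 − 603967 = 3234413, probability 3234413/3838380 = 35543/42180.

35543/42180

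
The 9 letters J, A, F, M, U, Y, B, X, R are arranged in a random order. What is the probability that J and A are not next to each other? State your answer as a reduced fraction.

7/9

There are 9! = 362880 arrangements.
Arrangements with J and A adjacent: 2·8! = 80640.
So not adjacent: 362880 − 80640 = 282240, probability 282240/362880 = 7/9.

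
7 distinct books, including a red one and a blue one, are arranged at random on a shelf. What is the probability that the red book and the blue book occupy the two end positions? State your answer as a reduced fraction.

There are 7! = 5040 arrangements.
Place the red book and the blue book at the ends in 2 ways, arrange the remaining 5 in 5! = 120 ways: 2·120 = 240.
Probability = 240/5040 = 1/21.

1/21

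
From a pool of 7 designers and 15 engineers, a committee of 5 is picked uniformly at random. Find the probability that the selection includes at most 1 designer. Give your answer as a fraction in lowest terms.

299/627

There are C(22,5) = 26334 ways to choose the 5.
Favorable selections (at most 1 designer): C(7,0)·C(15,5) + C(7,1)·C(15,4) = 3003 + 9555 = 12558.
Probability = 12558/26334 = 299/627.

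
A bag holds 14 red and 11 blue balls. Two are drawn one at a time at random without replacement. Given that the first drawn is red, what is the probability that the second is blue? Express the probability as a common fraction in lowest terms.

11/24

After removing one red, 24 remain: 13 red and 11 blue.
So the probability the next is blue is 11/24.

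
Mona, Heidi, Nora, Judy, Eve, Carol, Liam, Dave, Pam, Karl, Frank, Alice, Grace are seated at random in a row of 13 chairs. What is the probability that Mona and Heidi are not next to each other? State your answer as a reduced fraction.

11/13

There are 13! = 6227020800 arrangements.
Arrangements with Mona and Heidi adjacent: 2·12! = 958003200.
So not adjacent: 6227020800 − 958003200 = 5269017600, probability 5269017600/6227020800 = 11/13.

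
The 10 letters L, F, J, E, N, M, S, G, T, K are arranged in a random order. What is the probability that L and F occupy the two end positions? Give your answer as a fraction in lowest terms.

1/45

There are 10! = 3628800 arrangements.
Place L and F at the ends in 2 ways, arrange the remaining 8 in 8! = 40320 ways: 2·40320 = 80640.
Probability = 80640/3628800 = 1/45.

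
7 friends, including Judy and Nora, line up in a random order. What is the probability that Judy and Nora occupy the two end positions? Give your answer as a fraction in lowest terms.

1/21

There are 7! = 5040 arrangements.
Place Judy and Nora at the ends in 2 ways, arrange the remaining 5 in 5! = 120 ways: 2·120 = 240.
Probability = 240/5040 = 1/21.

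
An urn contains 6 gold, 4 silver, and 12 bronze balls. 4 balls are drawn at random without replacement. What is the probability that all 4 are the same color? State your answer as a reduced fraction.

73/1045

There are C(22,4) = 7315 ways to draw 4 balls.
All same color: C(6,4) + C(4,4) + C(12,4) = 15 + 1 + 495 = 511.
Probability = 511/7315 = 73/1045.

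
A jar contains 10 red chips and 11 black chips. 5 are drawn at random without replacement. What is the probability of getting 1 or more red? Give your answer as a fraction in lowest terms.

947/969

Total selections: C(21,5) = 20349.
Favorable selections (1 or more red): C(10,1)·C(11,4) + C(10,2)·C(11,3) + C(10,3)·C(11,2) + C(10,4)·C(11,1) + C(10,5)·C(11,0) = 3300 + 7425 + 6600 + 2310 + 252 = 19887.
Probability = 19887/20349 = 947/969.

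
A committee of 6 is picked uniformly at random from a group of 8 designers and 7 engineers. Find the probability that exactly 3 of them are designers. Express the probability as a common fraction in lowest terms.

56/143

Total number of selections: C(15,6) = 5005.
Selections with exactly 3 designers: choose 3 of the 8 designers and 3 of the 7 engineers, C(8,3)·C(7,3) = 56·35 = 1960.
Probability = 1960/5005 = 56/143.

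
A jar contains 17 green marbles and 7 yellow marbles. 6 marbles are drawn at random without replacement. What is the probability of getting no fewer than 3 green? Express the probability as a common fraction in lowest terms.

There are C(24,6) = 134596 ways to choose the 6.
Count the complement (fewer than 3 green): C(17,0)·C(7,6) + C(17,1)·C(7,5) + C(17,2)·C(7,4) = 7 + 357 + 4760 = 5124.
Probability = 1 − 5124/134596 = 129472/134596 = 4624/4807.

4624/4807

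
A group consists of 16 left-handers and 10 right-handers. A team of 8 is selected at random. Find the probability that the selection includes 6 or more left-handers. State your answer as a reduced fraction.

Total selections: C(26,8) = 1562275.
Favorable selections (6 or more left-handers): C(16,6)·C(10,2) + C(16,7)·C(10,1) + C(16,8)·C(10,0) = 360360 + 114400 + 12870 = 487630.
Probability = 487630/1562275 = 682/2185.

682/2185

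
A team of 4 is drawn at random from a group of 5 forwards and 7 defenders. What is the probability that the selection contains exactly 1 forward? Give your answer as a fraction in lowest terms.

The sample space is all 4-subsets of the 12: C(12,4) = 495.
Selections with exactly 1 forward: choose 1 of the 5 forwards and 3 of the 7 defenders, C(5,1)·C(7,3) = 5·35 = 175.
Probability = 175/495 = 35/99.

35/99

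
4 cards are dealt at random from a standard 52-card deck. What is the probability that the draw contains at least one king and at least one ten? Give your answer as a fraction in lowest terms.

There are C(52,4) = 270725 possible draws.
By inclusion-exclusion on the complements, draws missing all kings or all tens: C(48,4) + C(48,4) − C(44,4) = 194580 + 194580 − 135751 = 253409.
So draws with at least one of each: 270725 − 253409 = 17316, probability 17316/270725 = 1332/20825.

1332/20825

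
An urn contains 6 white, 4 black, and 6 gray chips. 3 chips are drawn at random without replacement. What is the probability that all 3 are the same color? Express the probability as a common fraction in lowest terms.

There are C(16,3) = 560 ways to draw 3 chips.
All same color: C(6,3) + C(4,3) + C(6,3) = 20 + 4 + 20 = 44.
Probability = 44/560 = 11/140.

11/140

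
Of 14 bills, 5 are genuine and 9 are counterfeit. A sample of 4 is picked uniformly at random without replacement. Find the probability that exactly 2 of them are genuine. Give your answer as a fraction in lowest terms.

360/1001

Total number of selections: C(14,4) = 1001.
Selections with exactly 2 genuine: choose 2 of the 5 genuine and 2 of the 9 counterfeit, C(5,2)·C(9,2) = 10·36 = 360.
Probability = 360/1001.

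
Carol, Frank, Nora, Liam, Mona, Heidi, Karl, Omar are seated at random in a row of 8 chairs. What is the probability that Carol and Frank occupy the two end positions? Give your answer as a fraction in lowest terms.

There are 8! = 40320 arrangements.
Place Carol and Frank at the ends in 2 ways, arrange the remaining 6 in 6! = 720 ways: 2·720 = 1440.
Probability = 1440/40320 = 1/28.

1/28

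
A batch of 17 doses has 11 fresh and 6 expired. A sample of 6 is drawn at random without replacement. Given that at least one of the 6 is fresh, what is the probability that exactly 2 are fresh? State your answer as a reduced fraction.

1/15

Work in counts. Selections with at least one fresh: C(17,6) − C(6,6) = 12376 − 1 = 12375.
Of those, selections where exactly 2 are fresh: C(11,2)·C(6,4) = 55·15 = 825.
Conditional probability = 825/12375 = 1/15.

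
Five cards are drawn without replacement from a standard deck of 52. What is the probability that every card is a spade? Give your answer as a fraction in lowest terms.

There are C(52,5) = 2598960 possible 5-card hands.
Hands that are all spades: C(13,5) = 1287.
Probability = 1287/2598960 = 33/66640.

33/66640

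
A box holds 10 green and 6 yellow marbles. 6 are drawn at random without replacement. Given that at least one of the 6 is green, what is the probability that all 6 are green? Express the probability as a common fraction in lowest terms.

70/2669

Work in counts. Selections with at least one green: C(16,6) − C(6,6) = 8008 − 1 = 8007.
Of those, selections where all 6 are green: C(10,6) = 210.
Conditional probability = 210/8007 = 70/2669.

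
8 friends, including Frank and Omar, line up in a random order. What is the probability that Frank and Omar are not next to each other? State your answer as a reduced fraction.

There are 8! = 40320 arrangements.
Arrangements with Frank and Omar adjacent: 2·7! = 10080.
So not adjacent: 40320 − 10080 = 30240, probability 30240/40320 = 3/4.

3/4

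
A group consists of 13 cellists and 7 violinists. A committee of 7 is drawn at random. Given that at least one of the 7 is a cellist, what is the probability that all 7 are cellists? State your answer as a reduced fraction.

132/5963

Work in counts. Selections with at least one cellist: C(20,7) − C(7,7) = 77520 − 1 = 77519.
Of those, selections where all 7 are cellists: C(13,7) = 1716.
Conditional probability = 1716/77519 = 132/5963.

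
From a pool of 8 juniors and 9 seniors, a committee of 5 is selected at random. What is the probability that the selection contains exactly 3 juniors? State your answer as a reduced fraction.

72/221

The sample space is all 5-subsets of the 17: C(17,5) = 6188.
Selections with exactly 3 juniors: choose 3 of the 8 juniors and 2 of the 9 seniors, C(8,3)·C(9,2) = 56·36 = 2016.
Probability = 2016/6188 = 72/221.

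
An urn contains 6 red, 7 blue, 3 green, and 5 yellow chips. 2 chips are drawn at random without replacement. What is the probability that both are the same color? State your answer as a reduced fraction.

There are C(21,2) = 210 ways to draw 2 chips.
All same color: C(6,2) + C(7,2) + C(3,2) + C(5,2) = 15 + 21 + 3 + 10 = 49.
Probability = 49/210 = 7/30.

7/30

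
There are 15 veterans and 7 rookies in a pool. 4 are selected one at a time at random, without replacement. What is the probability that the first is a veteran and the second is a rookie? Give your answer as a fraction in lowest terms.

Multiply the conditional probabilities at each draw: 15/22 · 7/21 = 105/462 = 5/22.

5/22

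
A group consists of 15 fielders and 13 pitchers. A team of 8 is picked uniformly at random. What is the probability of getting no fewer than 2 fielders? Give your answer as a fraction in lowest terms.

114/115

Total selections: C(28,8) = 3108105.
Count the complement (fewer than 2 fielders): C(15,0)·C(13,8) + C(15,1)·C(13,7) = 1287 + 25740 = 27027.
Probability = 1 − 27027/3108105 = 3081078/3108105 = 114/115.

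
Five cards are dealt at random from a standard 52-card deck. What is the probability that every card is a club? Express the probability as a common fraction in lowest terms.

33/66640

There are C(52,5) = 2598960 possible 5-card hands.
Hands that are all clubs: C(13,5) = 1287.
Probability = 1287/2598960 = 33/66640.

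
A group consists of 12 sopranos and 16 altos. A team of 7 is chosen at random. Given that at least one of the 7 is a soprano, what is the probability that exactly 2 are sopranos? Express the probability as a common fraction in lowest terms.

252/1025

Work in counts. Selections with at least one soprano: C(28,7) − C(16,7) = 1184040 − 11440 = 1172600.
Of those, selections where exactly 2 are sopranos: C(12,2)·C(16,5) = 66·4368 = 288288.
Conditional probability = 288288/1172600 = 252/1025.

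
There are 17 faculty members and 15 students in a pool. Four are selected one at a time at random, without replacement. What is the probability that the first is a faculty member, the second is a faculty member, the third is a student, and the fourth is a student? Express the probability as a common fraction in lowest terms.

119/1798

Multiply the conditional probabilities at each draw: 17/32 · 16/31 · 15/30 · 14/29 = 57120/863040 = 119/1798.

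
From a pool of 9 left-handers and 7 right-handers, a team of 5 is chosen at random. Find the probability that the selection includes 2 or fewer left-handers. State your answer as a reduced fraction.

Total selections: C(16,5) = 4368.
Favorable selections (2 or fewer left-handers): C(9,0)·C(7,5) + C(9,1)·C(7,4) + C(9,2)·C(7,3) = 21 + 315 + 1260 = 1596.
Probability = 1596/4368 = 19/52.

19/52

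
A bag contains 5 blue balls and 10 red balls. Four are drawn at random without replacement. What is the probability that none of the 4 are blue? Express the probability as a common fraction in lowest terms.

There are C(15,4) = 1365 possible selections.
Selections with no blue (all red): C(10,4) = 210.
Probability = 210/1365 = 2/13.

2/13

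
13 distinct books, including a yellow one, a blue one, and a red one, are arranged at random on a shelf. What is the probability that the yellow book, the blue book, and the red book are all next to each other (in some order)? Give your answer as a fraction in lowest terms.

There are 13! = 6227020800 arrangements.
Treat the three as one block: 11! placements × 3! orders within the block = 39916800·6 = 239500800.
Probability = 239500800/6227020800 = 1/26.

1/26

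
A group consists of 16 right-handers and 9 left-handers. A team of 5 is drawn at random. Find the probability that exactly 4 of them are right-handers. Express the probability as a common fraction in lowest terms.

There are C(25,5) = 53130 ways to choose 5 from 25.
Selections with exactly 4 right-handers: choose 4 of the 16 right-handers and 1 of the 9 left-handers, C(16,4)·C(9,1) = 1820·9 = 16380.
Probability = 16380/53130 = 78/253.

78/253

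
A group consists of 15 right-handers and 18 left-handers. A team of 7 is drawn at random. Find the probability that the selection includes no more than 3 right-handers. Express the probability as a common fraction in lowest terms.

Total selections: C(33,7) = 4272048.
Favorable selections (no more than 3 right-handers): C(15,0)·C(18,7) + C(15,1)·C(18,6) + C(15,2)·C(18,5) + C(15,3)·C(18,4) = 31824 + 278460 + 899640 + 1392300 = 2602224.
Probability = 2602224/4272048 = 18071/29667.

18071/29667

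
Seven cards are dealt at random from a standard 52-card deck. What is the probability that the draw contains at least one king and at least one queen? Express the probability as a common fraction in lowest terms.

There are C(52,7) = 133784560 possible draws.
By inclusion-exclusion on the complements, draws missing all kings or all queens: C(48,7) + C(48,7) − C(44,7) = 73629072 + 73629072 − 38320568 = 108937576.
So draws with at least one of each: 133784560 − 108937576 = 24846984, probability 24846984/133784560 = 3105873/16723070.

3105873/16723070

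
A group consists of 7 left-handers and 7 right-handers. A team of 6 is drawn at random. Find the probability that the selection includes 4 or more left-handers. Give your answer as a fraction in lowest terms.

There are C(14,6) = 3003 ways to choose the 6.
Favorable selections (4 or more left-handers): C(7,4)·C(7,2) + C(7,5)·C(7,1) + C(7,6)·C(7,0) = 735 + 147 + 7 = 889.
Probability = 889/3003 = 127/429.

127/429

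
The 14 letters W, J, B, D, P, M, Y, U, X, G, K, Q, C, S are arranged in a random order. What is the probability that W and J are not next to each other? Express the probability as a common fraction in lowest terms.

6/7

There are 14! = 87178291200 arrangements.
Arrangements with W and J adjacent: 2·13! = 12454041600.
So not adjacent: 87178291200 − 12454041600 = 74724249600, probability 74724249600/87178291200 = 6/7.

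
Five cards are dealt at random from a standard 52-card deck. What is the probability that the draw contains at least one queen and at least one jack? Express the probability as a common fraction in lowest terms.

There are C(52,5) = 2598960 possible draws.
By inclusion-exclusion on the complements, draws missing all queens or all jacks: C(48,5) + C(48,5) − C(44,5) = 1712304 + 1712304 − 1086008 = 2338600.
So draws with at least one of each: 2598960 − 2338600 = 260360, probability 260360/2598960 = 6509/64974.

6509/64974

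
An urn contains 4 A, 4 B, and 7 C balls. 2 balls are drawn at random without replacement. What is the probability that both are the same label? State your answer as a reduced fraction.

11/35

There are C(15,2) = 105 ways to draw 2 balls.
All same label: C(4,2) + C(4,2) + C(7,2) = 6 + 6 + 21 = 33.
Probability = 33/105 = 11/35.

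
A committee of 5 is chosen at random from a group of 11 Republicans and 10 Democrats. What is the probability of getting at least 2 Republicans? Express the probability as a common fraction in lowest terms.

847/969

Total selections: C(21,5) = 20349.
Count the complement (fewer than 2 Republicans): C(11,0)·C(10,5) + C(11,1)·C(10,4) = 252 + 2310 = 2562.
Probability = 1 − 2562/20349 = 17787/20349 = 847/969.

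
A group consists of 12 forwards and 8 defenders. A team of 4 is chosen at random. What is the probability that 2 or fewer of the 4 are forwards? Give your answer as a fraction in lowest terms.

There are C(20,4) = 4845 ways to choose the 4.
Count the complement (more than 2 forwards): C(12,3)·C(8,1) + C(12,4)·C(8,0) = 1760 + 495 = 2255.
Probability = 1 − 2255/4845 = 2590/4845 = 518/969.

518/969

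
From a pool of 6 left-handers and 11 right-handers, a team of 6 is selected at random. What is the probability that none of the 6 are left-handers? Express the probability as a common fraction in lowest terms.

33/884

There are C(17,6) = 12376 possible selections.
Selections with no left-handers (all right-handers): C(11,6) = 462.
Probability = 462/12376 = 33/884.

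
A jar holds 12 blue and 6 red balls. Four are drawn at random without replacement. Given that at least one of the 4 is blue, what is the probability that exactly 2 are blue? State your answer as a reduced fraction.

66/203

Work in counts. Selections with at least one blue: C(18,4) − C(6,4) = 3060 − 15 = 3045.
Of those, selections where exactly 2 are blue: C(12,2)·C(6,2) = 66·15 = 990.
Conditional probability = 990/3045 = 66/203.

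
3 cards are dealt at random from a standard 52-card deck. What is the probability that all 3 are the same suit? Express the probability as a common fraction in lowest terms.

22/425

There are C(52,3) = 22100 possible 3-card hands.
Hands of one suit: 4 suits × C(13,3) = 4·286 = 1144.
Probability = 1144/22100 = 22/425.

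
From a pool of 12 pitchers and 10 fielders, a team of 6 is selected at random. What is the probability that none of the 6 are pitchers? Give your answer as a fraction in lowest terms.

10/3553

There are C(22,6) = 74613 possible selections.
Selections with no pitchers (all fielders): C(10,6) = 210.
Probability = 210/74613 = 10/3553.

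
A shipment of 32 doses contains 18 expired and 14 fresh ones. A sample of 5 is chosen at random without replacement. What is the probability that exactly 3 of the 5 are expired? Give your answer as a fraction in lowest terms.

663/1798

Total number of selections: C(32,5) = 201376.
Selections with exactly 3 expired: choose 3 of the 18 expired and 2 of the 14 fresh, C(18,3)·C(14,2) = 816·91 = 74256.
Probability = 74256/201376 = 663/1798.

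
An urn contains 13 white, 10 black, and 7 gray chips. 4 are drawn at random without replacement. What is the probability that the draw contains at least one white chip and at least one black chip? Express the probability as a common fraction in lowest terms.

There are C(30,4) = 27405 possible draws.
By inclusion-exclusion on the complements, draws missing all white or all black: C(17,4) + C(20,4) − C(7,4) = 2380 + 4845 − 35 = 7190.
So draws with at least one of each: 27405 − 7190 = 20215, probability 20215/27405 = 4043/5481.

4043/5481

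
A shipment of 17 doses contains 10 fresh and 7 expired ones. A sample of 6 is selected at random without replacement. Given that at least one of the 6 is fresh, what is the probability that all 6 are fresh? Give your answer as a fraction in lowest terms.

Work in counts. Selections with at least one fresh: C(17,6) − C(7,6) = 12376 − 7 = 12369.
Of those, selections where all 6 are fresh: C(10,6) = 210.
Conditional probability = 210/12369 = 10/589.

10/589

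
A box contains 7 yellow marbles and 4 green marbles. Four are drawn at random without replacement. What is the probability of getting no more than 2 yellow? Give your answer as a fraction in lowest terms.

31/66

There are C(11,4) = 330 ways to choose the 4.
Favorable selections (no more than 2 yellow): C(7,0)·C(4,4) + C(7,1)·C(4,3) + C(7,2)·C(4,2) = 1 + 28 + 126 = 155.
Probability = 155/330 = 31/66.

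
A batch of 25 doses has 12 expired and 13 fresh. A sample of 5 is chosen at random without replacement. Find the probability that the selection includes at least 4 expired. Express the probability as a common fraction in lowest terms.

There are C(25,5) = 53130 ways to choose the 5.
Favorable selections (at least 4 expired): C(12,4)·C(13,1) + C(12,5)·C(13,0) = 6435 + 792 = 7227.
Probability = 7227/53130 = 219/1610.

219/1610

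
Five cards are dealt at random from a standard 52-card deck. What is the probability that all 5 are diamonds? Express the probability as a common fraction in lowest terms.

33/66640

There are C(52,5) = 2598960 possible 5-card hands.
Hands that are all diamonds: C(13,5) = 1287.
Probability = 1287/2598960 = 33/66640.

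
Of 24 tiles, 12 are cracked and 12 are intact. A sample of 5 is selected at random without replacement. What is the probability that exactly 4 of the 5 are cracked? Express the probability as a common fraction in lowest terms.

There are C(24,5) = 42504 ways to choose 5 from 24.
Selections with exactly 4 cracked: choose 4 of the 12 cracked and 1 of the 12 intact, C(12,4)·C(12,1) = 495·12 = 5940.
Probability = 5940/42504 = 45/322.

45/322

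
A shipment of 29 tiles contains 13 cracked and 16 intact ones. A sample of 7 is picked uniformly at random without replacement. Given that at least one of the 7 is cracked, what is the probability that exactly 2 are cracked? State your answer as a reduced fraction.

6552/29795

Work in counts. Selections with at least one cracked: C(29,7) − C(16,7) = 1560780 − 11440 = 1549340.
Of those, selections where exactly 2 are cracked: C(13,2)·C(16,5) = 78·4368 = 340704.
Conditional probability = 340704/1549340 = 6552/29795.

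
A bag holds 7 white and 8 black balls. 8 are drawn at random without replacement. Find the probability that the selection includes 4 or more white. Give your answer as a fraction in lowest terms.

766/1287

Total selections: C(15,8) = 6435.
Favorable selections (4 or more white): C(7,4)·C(8,4) + C(7,5)·C(8,3) + C(7,6)·C(8,2) + C(7,7)·C(8,1) = 2450 + 1176 + 196 + 8 = 3830.
Probability = 3830/6435 = 766/1287.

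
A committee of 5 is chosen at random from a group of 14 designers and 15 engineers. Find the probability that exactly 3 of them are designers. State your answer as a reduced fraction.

There are C(29,5) = 118755 ways to choose 5 from 29.
Selections with exactly 3 designers: choose 3 of the 14 designers and 2 of the 15 engineers, C(14,3)·C(15,2) = 364·105 = 38220.
Probability = 38220/118755 = 28/87.

28/87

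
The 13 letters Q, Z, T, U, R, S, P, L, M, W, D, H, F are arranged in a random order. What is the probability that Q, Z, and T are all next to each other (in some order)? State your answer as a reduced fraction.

There are 13! = 6227020800 arrangements.
Treat the three as one block: 11! placements × 3! orders within the block = 39916800·6 = 239500800.
Probability = 239500800/6227020800 = 1/26.

1/26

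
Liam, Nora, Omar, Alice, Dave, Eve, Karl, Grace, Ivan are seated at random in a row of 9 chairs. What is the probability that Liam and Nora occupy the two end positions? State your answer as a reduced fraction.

There are 9! = 362880 arrangements.
Place Liam and Nora at the ends in 2 ways, arrange the remaining 7 in 7! = 5040 ways: 2·5040 = 10080.
Probability = 10080/362880 = 1/36.

1/36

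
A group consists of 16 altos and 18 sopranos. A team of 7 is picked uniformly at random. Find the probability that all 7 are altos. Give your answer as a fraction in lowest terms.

65/30566

There are C(34,7) = 5379616 possible selections.
Selections with all altos: C(16,7) = 11440.
Probability = 11440/5379616 = 65/30566.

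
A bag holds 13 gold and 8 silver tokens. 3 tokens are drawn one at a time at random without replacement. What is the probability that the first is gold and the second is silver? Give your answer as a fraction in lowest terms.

Multiply the conditional probabilities at each draw: 13/21 · 8/20 = 104/420 = 26/105.

26/105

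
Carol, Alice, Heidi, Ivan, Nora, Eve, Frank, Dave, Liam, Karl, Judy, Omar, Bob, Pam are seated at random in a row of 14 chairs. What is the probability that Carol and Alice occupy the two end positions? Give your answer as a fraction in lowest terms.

There are 14! = 87178291200 arrangements.
Place Carol and Alice at the ends in 2 ways, arrange the remaining 12 in 12! = 479001600 ways: 2·479001600 = 958003200.
Probability = 958003200/87178291200 = 1/91.

1/91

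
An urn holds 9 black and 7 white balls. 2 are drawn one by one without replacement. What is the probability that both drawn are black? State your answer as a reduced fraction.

3/10

Multiply the conditional probabilities at each draw: 9/16 · 8/15 = 72/240 = 3/10.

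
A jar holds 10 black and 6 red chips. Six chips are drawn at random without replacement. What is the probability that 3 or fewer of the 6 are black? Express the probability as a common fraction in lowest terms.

Total selections: C(16,6) = 8008.
Count the complement (more than 3 black): C(10,4)·C(6,2) + C(10,5)·C(6,1) + C(10,6)·C(6,0) = 3150 + 1512 + 210 = 4872.
Probability = 1 − 4872/8008 = 3136/8008 = 56/143.

56/143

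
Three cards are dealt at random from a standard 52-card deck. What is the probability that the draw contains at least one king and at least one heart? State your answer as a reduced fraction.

33/260

There are C(52,3) = 22100 possible draws.
By inclusion-exclusion on the complements, draws missing all kings or all hearts: C(48,3) + C(39,3) − C(36,3) = 17296 + 9139 − 7140 = 19295.
So draws with at least one of each: 22100 − 19295 = 2805, probability 2805/22100 = 33/260.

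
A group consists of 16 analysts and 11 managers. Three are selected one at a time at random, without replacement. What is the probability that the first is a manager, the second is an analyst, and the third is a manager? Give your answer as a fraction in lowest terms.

176/1755

Multiply the conditional probabilities at each draw: 11/27 · 16/26 · 10/25 = 1760/17550 = 176/1755.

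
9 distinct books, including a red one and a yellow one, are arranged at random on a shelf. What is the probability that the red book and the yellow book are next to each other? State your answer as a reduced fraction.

There are 9! = 362880 arrangements.
Treat the red book and the yellow book as a block: 8! arrangements of the blocks × 2 orders within the block = 2·40320 = 80640.
Probability = 80640/362880 = 2/9.

2/9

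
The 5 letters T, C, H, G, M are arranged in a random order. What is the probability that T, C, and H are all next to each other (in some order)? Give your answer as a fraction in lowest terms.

There are 5! = 120 arrangements.
Treat the three as one block: 3! placements × 3! orders within the block = 6·6 = 36.
Probability = 36/120 = 3/10.

3/10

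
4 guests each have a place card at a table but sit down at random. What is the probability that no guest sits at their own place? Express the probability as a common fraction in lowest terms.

3/8

There are 4! = 24 seatings.
By inclusion-exclusion, seatings with no fixed points: C(4,0)·4! − C(4,1)·3! + C(4,2)·2! − C(4,3)·1! + C(4,4)·0! = 9.
Probability = 9/24 = 3/8.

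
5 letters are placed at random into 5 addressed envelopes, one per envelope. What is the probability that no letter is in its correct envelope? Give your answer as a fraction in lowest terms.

There are 5! = 120 assignments.
By inclusion-exclusion, assignments with no fixed points: C(5,0)·5! − C(5,1)·4! + C(5,2)·3! − C(5,3)·2! + C(5,4)·1! − C(5,5)·0! = 44.
Probability = 44/120 = 11/30.

11/30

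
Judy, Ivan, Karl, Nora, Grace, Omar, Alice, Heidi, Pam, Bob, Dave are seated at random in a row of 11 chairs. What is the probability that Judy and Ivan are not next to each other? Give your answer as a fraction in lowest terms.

There are 11! = 39916800 arrangements.
Arrangements with Judy and Ivan adjacent: 2·10! = 7257600.
So not adjacent: 39916800 − 7257600 = 32659200, probability 32659200/39916800 = 9/11.

9/11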